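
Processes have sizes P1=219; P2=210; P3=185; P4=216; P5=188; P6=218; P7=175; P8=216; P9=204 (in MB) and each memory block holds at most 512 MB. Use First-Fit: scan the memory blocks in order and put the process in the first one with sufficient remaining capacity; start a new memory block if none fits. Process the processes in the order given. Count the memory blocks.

P1 (219 MB) → memory block 1 (remaining 293 MB)
P2 (210 MB) → memory block 1 (remaining 83 MB)
P3 (185 MB) → memory block 2 (remaining 327 MB)
P4 (216 MB) → memory block 2 (remaining 111 MB)
P5 (188 MB) → memory block 3 (remaining 324 MB)
P6 (218 MB) → memory block 3 (remaining 106 MB)
P7 (175 MB) → memory block 4 (remaining 337 MB)
P8 (216 MB) → memory block 4 (remaining 121 MB)
P9 (204 MB) → memory block 5 (remaining 308 MB)

5 memory blocks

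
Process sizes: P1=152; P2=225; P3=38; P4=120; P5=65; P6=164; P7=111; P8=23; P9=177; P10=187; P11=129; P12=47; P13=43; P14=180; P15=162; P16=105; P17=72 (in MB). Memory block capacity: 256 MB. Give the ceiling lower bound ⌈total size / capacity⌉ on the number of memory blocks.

Total size = 152 + 225 + 38 + 120 + 65 + 164 + 111 + 23 + 177 + 187 + 129 + 47 + 43 + 180 + 162 + 105 + 72 = 2000 MB.
⌈2000 / 256⌉ = 8.

8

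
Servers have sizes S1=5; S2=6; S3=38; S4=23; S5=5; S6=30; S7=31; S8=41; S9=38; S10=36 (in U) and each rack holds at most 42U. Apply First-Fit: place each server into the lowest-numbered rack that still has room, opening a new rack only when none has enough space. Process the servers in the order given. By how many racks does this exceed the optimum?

First-Fit: [5,6,23,5] [38] [30] [31] [41] [38] [36] → 7 racks.
Total size 253U; any packing needs at least ⌈253/42⌉ = 7 racks.
So 7 is already optimal.

0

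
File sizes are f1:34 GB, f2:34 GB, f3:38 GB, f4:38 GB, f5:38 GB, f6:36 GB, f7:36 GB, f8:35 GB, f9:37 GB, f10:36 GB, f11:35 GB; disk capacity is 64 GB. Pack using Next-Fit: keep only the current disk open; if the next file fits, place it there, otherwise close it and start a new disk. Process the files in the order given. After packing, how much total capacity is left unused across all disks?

f1 (34 GB) → disk 1 (remaining 30 GB)
f2 (34 GB) → disk 2 (remaining 30 GB)
f3 (38 GB) → disk 3 (remaining 26 GB)
f4 (38 GB) → disk 4 (remaining 26 GB)
f5 (38 GB) → disk 5 (remaining 26 GB)
f6 (36 GB) → disk 6 (remaining 28 GB)
f7 (36 GB) → disk 7 (remaining 28 GB)
f8 (35 GB) → disk 8 (remaining 29 GB)
f9 (37 GB) → disk 9 (remaining 27 GB)
f10 (36 GB) → disk 10 (remaining 28 GB)
f11 (35 GB) → disk 11 (remaining 29 GB)
11 disks × 64 GB = 704 GB; used 397 GB; unused 307 GB.

307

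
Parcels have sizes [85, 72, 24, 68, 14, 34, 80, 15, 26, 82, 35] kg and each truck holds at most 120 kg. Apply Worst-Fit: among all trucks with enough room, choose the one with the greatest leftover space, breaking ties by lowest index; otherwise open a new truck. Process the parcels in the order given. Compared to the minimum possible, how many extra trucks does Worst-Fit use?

Worst-Fit: [85,26] [72,24] [68,14,34] [80,15] [82,35] → 5 trucks.
Total size 535 kg; any packing needs at least ⌈535/120⌉ = 5 trucks.
So 5 is already optimal.

0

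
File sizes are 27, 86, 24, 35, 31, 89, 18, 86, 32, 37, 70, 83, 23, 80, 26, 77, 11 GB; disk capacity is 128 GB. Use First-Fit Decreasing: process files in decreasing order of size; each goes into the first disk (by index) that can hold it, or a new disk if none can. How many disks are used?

Sorted descending: 89, 86, 86, 83, 80, 77, 70, 37, 35, 32, 31, 27, 26, 24, 23, 18, 11.
89 GB → disk 1 (remaining 39 GB)
86 GB → disk 2 (remaining 42 GB)
86 GB → disk 3 (remaining 42 GB)
83 GB → disk 4 (remaining 45 GB)
80 GB → disk 5 (remaining 48 GB)
77 GB → disk 6 (remaining 51 GB)
70 GB → disk 7 (remaining 58 GB)
37 GB → disk 1 (remaining 2 GB)
35 GB → disk 2 (remaining 7 GB)
32 GB → disk 3 (remaining 10 GB)
31 GB → disk 4 (remaining 14 GB)
27 GB → disk 5 (remaining 21 GB)
26 GB → disk 6 (remaining 25 GB)
24 GB → disk 6 (remaining 1 GB)
23 GB → disk 7 (remaining 35 GB)
18 GB → disk 5 (remaining 3 GB)
11 GB → disk 4 (remaining 3 GB)

7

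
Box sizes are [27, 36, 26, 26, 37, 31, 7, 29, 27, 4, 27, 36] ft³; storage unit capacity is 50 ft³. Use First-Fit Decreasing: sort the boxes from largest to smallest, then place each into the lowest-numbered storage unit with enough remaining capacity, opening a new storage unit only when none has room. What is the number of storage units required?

10

Sorted descending: 37, 36, 36, 31, 29, 27, 27, 27, 26, 26, 7, 4.
storage unit 1: place 37 ft³, 13 ft³ left
storage unit 2: place 36 ft³, 14 ft³ left
storage unit 3: place 36 ft³, 14 ft³ left
storage unit 4: place 31 ft³, 19 ft³ left
storage unit 5: place 29 ft³, 21 ft³ left
storage unit 6: place 27 ft³, 23 ft³ left
storage unit 7: place 27 ft³, 23 ft³ left
storage unit 8: place 27 ft³, 23 ft³ left
storage unit 9: place 26 ft³, 24 ft³ left
storage unit 10: place 26 ft³, 24 ft³ left
storage unit 1: place 7 ft³, 6 ft³ left
storage unit 1: place 4 ft³, 2 ft³ left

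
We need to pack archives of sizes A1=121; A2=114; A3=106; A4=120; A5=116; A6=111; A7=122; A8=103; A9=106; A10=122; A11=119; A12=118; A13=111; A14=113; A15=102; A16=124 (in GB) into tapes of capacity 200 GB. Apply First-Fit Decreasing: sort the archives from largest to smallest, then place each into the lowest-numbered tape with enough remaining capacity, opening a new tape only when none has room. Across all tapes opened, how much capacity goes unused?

Sorted descending: 124, 122, 122, 121, 120, 119, 118, 116, 114, 113, 111, 111, 106, 106, 103, 102.
Put 124 GB in tape 1; 76 GB remain.
Put 122 GB in tape 2; 78 GB remain.
Put 122 GB in tape 3; 78 GB remain.
Put 121 GB in tape 4; 79 GB remain.
Put 120 GB in tape 5; 80 GB remain.
Put 119 GB in tape 6; 81 GB remain.
Put 118 GB in tape 7; 82 GB remain.
Put 116 GB in tape 8; 84 GB remain.
Put 114 GB in tape 9; 86 GB remain.
Put 113 GB in tape 10; 87 GB remain.
Put 111 GB in tape 11; 89 GB remain.
Put 111 GB in tape 12; 89 GB remain.
Put 106 GB in tape 13; 94 GB remain.
Put 106 GB in tape 14; 94 GB remain.
Put 103 GB in tape 15; 97 GB remain.
Put 102 GB in tape 16; 98 GB remain.
16 tapes × 200 GB = 3200 GB; used 1828 GB; unused 1372 GB.

1372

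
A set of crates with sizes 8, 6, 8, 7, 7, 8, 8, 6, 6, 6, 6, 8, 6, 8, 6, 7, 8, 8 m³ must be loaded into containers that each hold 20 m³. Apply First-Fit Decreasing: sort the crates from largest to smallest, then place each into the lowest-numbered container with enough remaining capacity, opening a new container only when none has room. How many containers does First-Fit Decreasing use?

Sorted descending: 8, 8, 8, 8, 8, 8, 8, 8, 7, 7, 7, 6, 6, 6, 6, 6, 6, 6.
container 1: place 8 m³, 12 m³ left
container 1: place 8 m³, 4 m³ left
container 2: place 8 m³, 12 m³ left
container 2: place 8 m³, 4 m³ left
container 3: place 8 m³, 12 m³ left
container 3: place 8 m³, 4 m³ left
container 4: place 8 m³, 12 m³ left
container 4: place 8 m³, 4 m³ left
container 5: place 7 m³, 13 m³ left
container 5: place 7 m³, 6 m³ left
container 6: place 7 m³, 13 m³ left
container 5: place 6 m³, 0 m³ left
container 6: place 6 m³, 7 m³ left
container 6: place 6 m³, 1 m³ left
container 7: place 6 m³, 14 m³ left
container 7: place 6 m³, 8 m³ left
container 7: place 6 m³, 2 m³ left
container 8: place 6 m³, 14 m³ left

8 containers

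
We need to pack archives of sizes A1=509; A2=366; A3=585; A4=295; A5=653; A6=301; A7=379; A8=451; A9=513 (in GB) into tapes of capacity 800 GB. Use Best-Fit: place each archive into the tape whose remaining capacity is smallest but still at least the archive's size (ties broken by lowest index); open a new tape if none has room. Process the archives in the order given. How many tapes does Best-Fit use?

7 tapes

tape 1: place A1 (509 GB), 291 GB left
tape 2: place A2 (366 GB), 434 GB left
tape 3: place A3 (585 GB), 215 GB left
tape 2: place A4 (295 GB), 139 GB left
tape 4: place A5 (653 GB), 147 GB left
tape 5: place A6 (301 GB), 499 GB left
tape 5: place A7 (379 GB), 120 GB left
tape 6: place A8 (451 GB), 349 GB left
tape 7: place A9 (513 GB), 287 GB left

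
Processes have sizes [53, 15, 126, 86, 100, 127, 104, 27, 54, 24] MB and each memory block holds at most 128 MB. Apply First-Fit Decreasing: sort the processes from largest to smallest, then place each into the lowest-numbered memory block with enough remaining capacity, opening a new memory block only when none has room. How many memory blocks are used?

Sorted descending: 127, 126, 104, 100, 86, 54, 53, 27, 24, 15.
memory block 1: place 127 MB, 1 MB left
memory block 2: place 126 MB, 2 MB left
memory block 3: place 104 MB, 24 MB left
memory block 4: place 100 MB, 28 MB left
memory block 5: place 86 MB, 42 MB left
memory block 6: place 54 MB, 74 MB left
memory block 6: place 53 MB, 21 MB left
memory block 4: place 27 MB, 1 MB left
memory block 3: place 24 MB, 0 MB left
memory block 5: place 15 MB, 27 MB left

6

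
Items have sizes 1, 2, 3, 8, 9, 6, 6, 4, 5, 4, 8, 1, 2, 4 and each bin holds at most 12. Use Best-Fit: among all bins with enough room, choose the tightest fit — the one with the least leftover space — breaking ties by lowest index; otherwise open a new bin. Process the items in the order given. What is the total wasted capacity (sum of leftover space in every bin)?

9

bin 1: place 1, 11 left
bin 1: place 2, 9 left
bin 1: place 3, 6 left
bin 2: place 8, 4 left
bin 3: place 9, 3 left
bin 1: place 6, 0 left
bin 4: place 6, 6 left
bin 2: place 4, 0 left
bin 4: place 5, 1 left
bin 5: place 4, 8 left
bin 5: place 8, 0 left
bin 4: place 1, 0 left
bin 3: place 2, 1 left
bin 6: place 4, 8 left
6 bins × 12 = 72; used 63; unused 9.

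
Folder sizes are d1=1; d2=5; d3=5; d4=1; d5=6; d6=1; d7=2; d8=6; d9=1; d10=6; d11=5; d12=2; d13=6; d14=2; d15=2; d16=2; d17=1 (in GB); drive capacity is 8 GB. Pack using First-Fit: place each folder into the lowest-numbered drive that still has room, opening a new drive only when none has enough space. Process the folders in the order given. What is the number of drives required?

Put d1 (1 GB) in drive 1; 7 GB remain.
Put d2 (5 GB) in drive 1; 2 GB remain.
Put d3 (5 GB) in drive 2; 3 GB remain.
Put d4 (1 GB) in drive 1; 1 GB remain.
Put d5 (6 GB) in drive 3; 2 GB remain.
Put d6 (1 GB) in drive 1; 0 GB remain.
Put d7 (2 GB) in drive 2; 1 GB remain.
Put d8 (6 GB) in drive 4; 2 GB remain.
Put d9 (1 GB) in drive 2; 0 GB remain.
Put d10 (6 GB) in drive 5; 2 GB remain.
Put d11 (5 GB) in drive 6; 3 GB remain.
Put d12 (2 GB) in drive 3; 0 GB remain.
Put d13 (6 GB) in drive 7; 2 GB remain.
Put d14 (2 GB) in drive 4; 0 GB remain.
Put d15 (2 GB) in drive 5; 0 GB remain.
Put d16 (2 GB) in drive 6; 1 GB remain.
Put d17 (1 GB) in drive 6; 0 GB remain.

7 drives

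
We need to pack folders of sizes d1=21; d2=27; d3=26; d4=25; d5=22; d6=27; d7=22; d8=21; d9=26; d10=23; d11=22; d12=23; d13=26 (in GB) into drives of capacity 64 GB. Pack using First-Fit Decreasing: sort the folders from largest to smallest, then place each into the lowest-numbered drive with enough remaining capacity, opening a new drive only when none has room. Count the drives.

Sorted descending: 27, 27, 26, 26, 26, 25, 23, 23, 22, 22, 22, 21, 21.
drive 1: place 27 GB, 37 GB left
drive 1: place 27 GB, 10 GB left
drive 2: place 26 GB, 38 GB left
drive 2: place 26 GB, 12 GB left
drive 3: place 26 GB, 38 GB left
drive 3: place 25 GB, 13 GB left
drive 4: place 23 GB, 41 GB left
drive 4: place 23 GB, 18 GB left
drive 5: place 22 GB, 42 GB left
drive 5: place 22 GB, 20 GB left
drive 6: place 22 GB, 42 GB left
drive 6: place 21 GB, 21 GB left
drive 6: place 21 GB, 0 GB left

6 drives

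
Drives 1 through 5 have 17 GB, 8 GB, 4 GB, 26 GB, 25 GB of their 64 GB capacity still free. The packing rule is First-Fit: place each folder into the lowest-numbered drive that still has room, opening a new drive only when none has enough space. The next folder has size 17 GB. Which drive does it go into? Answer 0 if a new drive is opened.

Drives with room: drive 1 (17 GB), drive 4 (26 GB), drive 5 (25 GB).
The first with room is drive 1.

1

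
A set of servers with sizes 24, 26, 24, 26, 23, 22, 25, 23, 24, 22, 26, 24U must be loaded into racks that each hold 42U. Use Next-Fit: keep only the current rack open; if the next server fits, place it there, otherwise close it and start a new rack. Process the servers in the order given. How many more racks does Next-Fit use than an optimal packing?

Next-Fit: [24] [26] [24] [26] [23] [22] [25] [23] [24] [22] [26] [24] → 12 racks.
12 servers exceed 21U (half the capacity), and no two of those can share a rack, so at least 12 racks are needed.
So 12 is already optimal.

0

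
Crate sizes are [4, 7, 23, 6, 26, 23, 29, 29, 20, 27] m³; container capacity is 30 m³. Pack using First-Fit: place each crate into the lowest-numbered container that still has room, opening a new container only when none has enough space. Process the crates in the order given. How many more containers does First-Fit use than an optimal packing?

1

First-Fit: [4,7,6] [23] [26] [23] [29] [29] [20] [27] → 8 containers.
Total size 194 m³; any packing needs at least ⌈194/30⌉ = 7 containers.
An optimal packing achieves that bound: [29] [29] [27] [26,4] [23,7] [23,6] [20] → 7 containers.
Excess: 8 − 7 = 1.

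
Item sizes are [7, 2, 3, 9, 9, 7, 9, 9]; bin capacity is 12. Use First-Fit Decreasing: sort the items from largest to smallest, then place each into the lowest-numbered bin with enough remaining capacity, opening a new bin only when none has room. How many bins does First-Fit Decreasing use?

Sorted descending: 9, 9, 9, 9, 7, 7, 3, 2.
bin 1: place 9, 3 left
bin 2: place 9, 3 left
bin 3: place 9, 3 left
bin 4: place 9, 3 left
bin 5: place 7, 5 left
bin 6: place 7, 5 left
bin 1: place 3, 0 left
bin 2: place 2, 1 left

6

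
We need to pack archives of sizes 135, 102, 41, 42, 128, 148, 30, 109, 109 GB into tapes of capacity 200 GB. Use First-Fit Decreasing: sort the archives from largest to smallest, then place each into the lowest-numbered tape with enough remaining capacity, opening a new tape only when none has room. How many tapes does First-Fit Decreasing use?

Sorted descending: 148, 135, 128, 109, 109, 102, 42, 41, 30.
148 GB → tape 1 (remaining 52 GB)
135 GB → tape 2 (remaining 65 GB)
128 GB → tape 3 (remaining 72 GB)
109 GB → tape 4 (remaining 91 GB)
109 GB → tape 5 (remaining 91 GB)
102 GB → tape 6 (remaining 98 GB)
42 GB → tape 1 (remaining 10 GB)
41 GB → tape 2 (remaining 24 GB)
30 GB → tape 3 (remaining 42 GB)

6 tapes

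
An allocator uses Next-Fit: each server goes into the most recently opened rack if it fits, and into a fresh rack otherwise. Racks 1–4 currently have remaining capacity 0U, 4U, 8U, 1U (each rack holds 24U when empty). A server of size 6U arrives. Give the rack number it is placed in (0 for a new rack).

Next-Fit only looks at rack 4, which has 1U free.
6U does not fit, so a new rack is opened.

0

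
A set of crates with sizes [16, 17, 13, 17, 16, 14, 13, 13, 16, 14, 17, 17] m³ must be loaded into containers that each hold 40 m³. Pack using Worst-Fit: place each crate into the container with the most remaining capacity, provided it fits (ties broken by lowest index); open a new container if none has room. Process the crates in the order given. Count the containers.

Put 16 m³ in container 1; 24 m³ remain.
Put 17 m³ in container 1; 7 m³ remain.
Put 13 m³ in container 2; 27 m³ remain.
Put 17 m³ in container 2; 10 m³ remain.
Put 16 m³ in container 3; 24 m³ remain.
Put 14 m³ in container 3; 10 m³ remain.
Put 13 m³ in container 4; 27 m³ remain.
Put 13 m³ in container 4; 14 m³ remain.
Put 16 m³ in container 5; 24 m³ remain.
Put 14 m³ in container 5; 10 m³ remain.
Put 17 m³ in container 6; 23 m³ remain.
Put 17 m³ in container 6; 6 m³ remain.
Final containers: [16,17] [13,17] [16,14] [13,13] [16,14] [17,17].

6 containers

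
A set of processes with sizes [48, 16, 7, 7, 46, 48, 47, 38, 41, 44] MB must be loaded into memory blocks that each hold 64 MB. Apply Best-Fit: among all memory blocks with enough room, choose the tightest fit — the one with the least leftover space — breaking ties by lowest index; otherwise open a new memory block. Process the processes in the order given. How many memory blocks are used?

7

memory block 1: place 48 MB, 16 MB left
memory block 1: place 16 MB, 0 MB left
memory block 2: place 7 MB, 57 MB left
memory block 2: place 7 MB, 50 MB left
memory block 2: place 46 MB, 4 MB left
memory block 3: place 48 MB, 16 MB left
memory block 4: place 47 MB, 17 MB left
memory block 5: place 38 MB, 26 MB left
memory block 6: place 41 MB, 23 MB left
memory block 7: place 44 MB, 20 MB left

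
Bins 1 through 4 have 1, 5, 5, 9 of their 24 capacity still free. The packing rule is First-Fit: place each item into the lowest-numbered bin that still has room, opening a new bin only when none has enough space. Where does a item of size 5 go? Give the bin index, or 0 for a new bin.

2

Bins with room: bin 2 (5), bin 3 (5), bin 4 (9).
The first with room is bin 2.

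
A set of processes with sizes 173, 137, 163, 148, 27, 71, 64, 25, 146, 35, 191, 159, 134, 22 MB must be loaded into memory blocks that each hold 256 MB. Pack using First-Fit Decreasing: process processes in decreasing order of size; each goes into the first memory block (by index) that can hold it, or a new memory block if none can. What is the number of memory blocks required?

8

Sorted descending: 191, 173, 163, 159, 148, 146, 137, 134, 71, 64, 35, 27, 25, 22.
memory block 1: place 191 MB, 65 MB left
memory block 2: place 173 MB, 83 MB left
memory block 3: place 163 MB, 93 MB left
memory block 4: place 159 MB, 97 MB left
memory block 5: place 148 MB, 108 MB left
memory block 6: place 146 MB, 110 MB left
memory block 7: place 137 MB, 119 MB left
memory block 8: place 134 MB, 122 MB left
memory block 2: place 71 MB, 12 MB left
memory block 1: place 64 MB, 1 MB left
memory block 3: place 35 MB, 58 MB left
memory block 3: place 27 MB, 31 MB left
memory block 3: place 25 MB, 6 MB left
memory block 4: place 22 MB, 75 MB left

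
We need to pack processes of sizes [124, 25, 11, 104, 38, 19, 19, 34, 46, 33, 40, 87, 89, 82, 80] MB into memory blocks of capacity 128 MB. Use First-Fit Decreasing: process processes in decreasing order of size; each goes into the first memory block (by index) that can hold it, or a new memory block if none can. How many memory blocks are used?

7 memory blocks

Sorted descending: 124, 104, 89, 87, 82, 80, 46, 40, 38, 34, 33, 25, 19, 19, 11.
124 MB → memory block 1 (remaining 4 MB)
104 MB → memory block 2 (remaining 24 MB)
89 MB → memory block 3 (remaining 39 MB)
87 MB → memory block 4 (remaining 41 MB)
82 MB → memory block 5 (remaining 46 MB)
80 MB → memory block 6 (remaining 48 MB)
46 MB → memory block 5 (remaining 0 MB)
40 MB → memory block 4 (remaining 1 MB)
38 MB → memory block 3 (remaining 1 MB)
34 MB → memory block 6 (remaining 14 MB)
33 MB → memory block 7 (remaining 95 MB)
25 MB → memory block 7 (remaining 70 MB)
19 MB → memory block 2 (remaining 5 MB)
19 MB → memory block 7 (remaining 51 MB)
11 MB → memory block 6 (remaining 3 MB)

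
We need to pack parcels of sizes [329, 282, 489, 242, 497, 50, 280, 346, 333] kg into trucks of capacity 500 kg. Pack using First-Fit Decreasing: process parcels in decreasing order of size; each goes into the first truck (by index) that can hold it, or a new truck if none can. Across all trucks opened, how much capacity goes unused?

1152

Sorted descending: 497, 489, 346, 333, 329, 282, 280, 242, 50.
truck 1: place 497 kg, 3 kg left
truck 2: place 489 kg, 11 kg left
truck 3: place 346 kg, 154 kg left
truck 4: place 333 kg, 167 kg left
truck 5: place 329 kg, 171 kg left
truck 6: place 282 kg, 218 kg left
truck 7: place 280 kg, 220 kg left
truck 8: place 242 kg, 258 kg left
truck 3: place 50 kg, 104 kg left
8 trucks × 500 kg = 4000 kg; used 2848 kg; unused 1152 kg.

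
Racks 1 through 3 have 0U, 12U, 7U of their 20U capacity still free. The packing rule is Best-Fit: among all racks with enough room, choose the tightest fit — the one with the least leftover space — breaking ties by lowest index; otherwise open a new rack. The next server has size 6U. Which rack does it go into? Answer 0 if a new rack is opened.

3

Racks with room: rack 2 (12U), rack 3 (7U).
Tightest fit is rack 3 with 7U free.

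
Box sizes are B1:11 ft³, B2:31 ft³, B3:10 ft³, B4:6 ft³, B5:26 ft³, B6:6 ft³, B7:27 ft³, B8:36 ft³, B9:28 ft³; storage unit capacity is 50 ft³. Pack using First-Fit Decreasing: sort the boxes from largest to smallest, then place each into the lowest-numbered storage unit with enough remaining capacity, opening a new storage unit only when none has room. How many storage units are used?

Sorted descending: 36, 31, 28, 27, 26, 11, 10, 6, 6.
storage unit 1: place 36 ft³, 14 ft³ left
storage unit 2: place 31 ft³, 19 ft³ left
storage unit 3: place 28 ft³, 22 ft³ left
storage unit 4: place 27 ft³, 23 ft³ left
storage unit 5: place 26 ft³, 24 ft³ left
storage unit 1: place 11 ft³, 3 ft³ left
storage unit 2: place 10 ft³, 9 ft³ left
storage unit 2: place 6 ft³, 3 ft³ left
storage unit 3: place 6 ft³, 16 ft³ left

5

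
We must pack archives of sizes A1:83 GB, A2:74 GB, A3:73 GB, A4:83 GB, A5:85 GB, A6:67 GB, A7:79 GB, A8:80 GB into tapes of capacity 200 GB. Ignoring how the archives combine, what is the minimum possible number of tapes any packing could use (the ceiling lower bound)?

4

Total size = 83 + 74 + 73 + 83 + 85 + 67 + 79 + 80 = 624 GB.
⌈624 / 200⌉ = 4.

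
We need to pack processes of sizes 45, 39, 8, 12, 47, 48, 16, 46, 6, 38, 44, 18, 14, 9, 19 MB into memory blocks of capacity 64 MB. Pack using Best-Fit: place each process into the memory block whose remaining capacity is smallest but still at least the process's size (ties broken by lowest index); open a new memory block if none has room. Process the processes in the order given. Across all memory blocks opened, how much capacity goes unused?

Put 45 MB in memory block 1; 19 MB remain.
Put 39 MB in memory block 2; 25 MB remain.
Put 8 MB in memory block 1; 11 MB remain.
Put 12 MB in memory block 2; 13 MB remain.
Put 47 MB in memory block 3; 17 MB remain.
Put 48 MB in memory block 4; 16 MB remain.
Put 16 MB in memory block 4; 0 MB remain.
Put 46 MB in memory block 5; 18 MB remain.
Put 6 MB in memory block 1; 5 MB remain.
Put 38 MB in memory block 6; 26 MB remain.
Put 44 MB in memory block 7; 20 MB remain.
Put 18 MB in memory block 5; 0 MB remain.
Put 14 MB in memory block 3; 3 MB remain.
Put 9 MB in memory block 2; 4 MB remain.
Put 19 MB in memory block 7; 1 MB remain.
7 memory blocks × 64 MB = 448 MB; used 409 MB; unused 39 MB.

39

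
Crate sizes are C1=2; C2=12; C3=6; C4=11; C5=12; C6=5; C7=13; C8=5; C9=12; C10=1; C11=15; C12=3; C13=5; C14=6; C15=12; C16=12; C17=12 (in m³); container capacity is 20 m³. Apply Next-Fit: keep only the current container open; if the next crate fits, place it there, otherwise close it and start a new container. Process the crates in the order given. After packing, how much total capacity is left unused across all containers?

56

container 1: place C1 (2 m³), 18 m³ left
container 1: place C2 (12 m³), 6 m³ left
container 1: place C3 (6 m³), 0 m³ left
container 2: place C4 (11 m³), 9 m³ left
container 3: place C5 (12 m³), 8 m³ left
container 3: place C6 (5 m³), 3 m³ left
container 4: place C7 (13 m³), 7 m³ left
container 4: place C8 (5 m³), 2 m³ left
container 5: place C9 (12 m³), 8 m³ left
container 5: place C10 (1 m³), 7 m³ left
container 6: place C11 (15 m³), 5 m³ left
container 6: place C12 (3 m³), 2 m³ left
container 7: place C13 (5 m³), 15 m³ left
container 7: place C14 (6 m³), 9 m³ left
container 8: place C15 (12 m³), 8 m³ left
container 9: place C16 (12 m³), 8 m³ left
container 10: place C17 (12 m³), 8 m³ left
10 containers × 20 m³ = 200 m³; used 144 m³; unused 56 m³.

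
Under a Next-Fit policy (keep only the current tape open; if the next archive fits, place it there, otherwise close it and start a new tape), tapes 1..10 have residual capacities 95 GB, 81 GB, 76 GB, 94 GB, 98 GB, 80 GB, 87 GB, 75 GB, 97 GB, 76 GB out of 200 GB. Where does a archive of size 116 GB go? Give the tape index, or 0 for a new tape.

0

Next-Fit only looks at tape 10, which has 76 GB free.
116 GB does not fit, so a new tape is opened.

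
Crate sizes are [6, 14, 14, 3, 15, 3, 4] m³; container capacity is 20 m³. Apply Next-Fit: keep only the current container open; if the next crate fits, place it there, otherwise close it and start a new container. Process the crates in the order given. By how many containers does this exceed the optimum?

Next-Fit: [6,14] [14,3] [15,3] [4] → 4 containers.
Total size 59 m³; any packing needs at least ⌈59/20⌉ = 3 containers.
An optimal packing achieves that bound: [15,4] [14,6] [14,3,3] → 3 containers.
Excess: 4 − 3 = 1.

1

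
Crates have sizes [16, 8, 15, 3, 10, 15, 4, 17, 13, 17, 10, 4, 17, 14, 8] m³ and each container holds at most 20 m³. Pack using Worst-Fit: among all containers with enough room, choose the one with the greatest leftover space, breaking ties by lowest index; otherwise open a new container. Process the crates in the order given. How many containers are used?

16 m³ → container 1 (remaining 4 m³)
8 m³ → container 2 (remaining 12 m³)
15 m³ → container 3 (remaining 5 m³)
3 m³ → container 2 (remaining 9 m³)
10 m³ → container 4 (remaining 10 m³)
15 m³ → container 5 (remaining 5 m³)
4 m³ → container 4 (remaining 6 m³)
17 m³ → container 6 (remaining 3 m³)
13 m³ → container 7 (remaining 7 m³)
17 m³ → container 8 (remaining 3 m³)
10 m³ → container 9 (remaining 10 m³)
4 m³ → container 9 (remaining 6 m³)
17 m³ → container 10 (remaining 3 m³)
14 m³ → container 11 (remaining 6 m³)
8 m³ → container 2 (remaining 1 m³)

11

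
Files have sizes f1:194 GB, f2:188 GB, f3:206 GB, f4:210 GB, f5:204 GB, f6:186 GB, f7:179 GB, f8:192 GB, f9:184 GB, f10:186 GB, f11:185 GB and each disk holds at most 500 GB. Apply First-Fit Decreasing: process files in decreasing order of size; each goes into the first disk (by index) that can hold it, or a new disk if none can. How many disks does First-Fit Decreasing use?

6 disks

Sorted descending: 210, 206, 204, 194, 192, 188, 186, 186, 185, 184, 179.
210 GB → disk 1 (remaining 290 GB)
206 GB → disk 1 (remaining 84 GB)
204 GB → disk 2 (remaining 296 GB)
194 GB → disk 2 (remaining 102 GB)
192 GB → disk 3 (remaining 308 GB)
188 GB → disk 3 (remaining 120 GB)
186 GB → disk 4 (remaining 314 GB)
186 GB → disk 4 (remaining 128 GB)
185 GB → disk 5 (remaining 315 GB)
184 GB → disk 5 (remaining 131 GB)
179 GB → disk 6 (remaining 321 GB)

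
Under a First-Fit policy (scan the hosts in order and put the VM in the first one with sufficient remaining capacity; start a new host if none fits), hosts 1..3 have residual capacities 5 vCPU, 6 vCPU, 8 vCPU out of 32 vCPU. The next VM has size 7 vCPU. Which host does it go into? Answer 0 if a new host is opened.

Hosts with room: host 3 (8 vCPU).
The first with room is host 3.

3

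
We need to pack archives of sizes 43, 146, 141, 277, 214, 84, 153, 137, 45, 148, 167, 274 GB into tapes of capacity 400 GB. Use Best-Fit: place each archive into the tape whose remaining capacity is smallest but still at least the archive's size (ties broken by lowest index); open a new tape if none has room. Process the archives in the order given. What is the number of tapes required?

43 GB → tape 1 (remaining 357 GB)
146 GB → tape 1 (remaining 211 GB)
141 GB → tape 1 (remaining 70 GB)
277 GB → tape 2 (remaining 123 GB)
214 GB → tape 3 (remaining 186 GB)
84 GB → tape 2 (remaining 39 GB)
153 GB → tape 3 (remaining 33 GB)
137 GB → tape 4 (remaining 263 GB)
45 GB → tape 1 (remaining 25 GB)
148 GB → tape 4 (remaining 115 GB)
167 GB → tape 5 (remaining 233 GB)
274 GB → tape 6 (remaining 126 GB)

6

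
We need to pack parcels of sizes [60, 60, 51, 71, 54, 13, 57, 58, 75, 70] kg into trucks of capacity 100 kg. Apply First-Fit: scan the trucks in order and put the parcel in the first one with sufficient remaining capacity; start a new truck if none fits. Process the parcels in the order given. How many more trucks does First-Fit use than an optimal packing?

First-Fit: [60,13] [60] [51] [71] [54] [57] [58] [75] [70] → 9 trucks.
9 parcels exceed 50 kg (half the capacity), and no two of those can share a truck, so at least 9 trucks are needed.
So 9 is already optimal.

0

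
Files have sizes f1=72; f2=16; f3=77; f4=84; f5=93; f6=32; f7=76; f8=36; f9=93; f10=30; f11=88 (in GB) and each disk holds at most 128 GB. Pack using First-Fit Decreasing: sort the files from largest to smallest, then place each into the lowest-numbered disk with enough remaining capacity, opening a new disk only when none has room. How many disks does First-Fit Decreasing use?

Sorted descending: 93, 93, 88, 84, 77, 76, 72, 36, 32, 30, 16.
Put 93 GB in disk 1; 35 GB remain.
Put 93 GB in disk 2; 35 GB remain.
Put 88 GB in disk 3; 40 GB remain.
Put 84 GB in disk 4; 44 GB remain.
Put 77 GB in disk 5; 51 GB remain.
Put 76 GB in disk 6; 52 GB remain.
Put 72 GB in disk 7; 56 GB remain.
Put 36 GB in disk 3; 4 GB remain.
Put 32 GB in disk 1; 3 GB remain.
Put 30 GB in disk 2; 5 GB remain.
Put 16 GB in disk 4; 28 GB remain.

7 disks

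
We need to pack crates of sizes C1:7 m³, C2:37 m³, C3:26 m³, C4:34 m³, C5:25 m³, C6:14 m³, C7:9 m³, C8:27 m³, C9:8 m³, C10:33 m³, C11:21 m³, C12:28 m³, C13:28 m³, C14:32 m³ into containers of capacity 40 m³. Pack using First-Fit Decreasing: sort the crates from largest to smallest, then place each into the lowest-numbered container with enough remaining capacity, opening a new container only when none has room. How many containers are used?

10

Sorted descending: 37, 34, 33, 32, 28, 28, 27, 26, 25, 21, 14, 9, 8, 7.
Put 37 m³ in container 1; 3 m³ remain.
Put 34 m³ in container 2; 6 m³ remain.
Put 33 m³ in container 3; 7 m³ remain.
Put 32 m³ in container 4; 8 m³ remain.
Put 28 m³ in container 5; 12 m³ remain.
Put 28 m³ in container 6; 12 m³ remain.
Put 27 m³ in container 7; 13 m³ remain.
Put 26 m³ in container 8; 14 m³ remain.
Put 25 m³ in container 9; 15 m³ remain.
Put 21 m³ in container 10; 19 m³ remain.
Put 14 m³ in container 8; 0 m³ remain.
Put 9 m³ in container 5; 3 m³ remain.
Put 8 m³ in container 4; 0 m³ remain.
Put 7 m³ in container 3; 0 m³ remain.
Final containers: [37] [34] [33,7] [32,8] [28,9] [28] [27] [26,14] [25] [21].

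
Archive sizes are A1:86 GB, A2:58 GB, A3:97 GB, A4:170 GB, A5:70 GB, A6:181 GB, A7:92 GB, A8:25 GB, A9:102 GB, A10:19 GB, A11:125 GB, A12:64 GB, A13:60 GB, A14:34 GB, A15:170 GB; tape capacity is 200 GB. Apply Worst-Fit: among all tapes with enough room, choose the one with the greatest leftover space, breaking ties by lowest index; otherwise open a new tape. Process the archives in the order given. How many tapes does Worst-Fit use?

A1 (86 GB) → tape 1 (remaining 114 GB)
A2 (58 GB) → tape 1 (remaining 56 GB)
A3 (97 GB) → tape 2 (remaining 103 GB)
A4 (170 GB) → tape 3 (remaining 30 GB)
A5 (70 GB) → tape 2 (remaining 33 GB)
A6 (181 GB) → tape 4 (remaining 19 GB)
A7 (92 GB) → tape 5 (remaining 108 GB)
A8 (25 GB) → tape 5 (remaining 83 GB)
A9 (102 GB) → tape 6 (remaining 98 GB)
A10 (19 GB) → tape 6 (remaining 79 GB)
A11 (125 GB) → tape 7 (remaining 75 GB)
A12 (64 GB) → tape 5 (remaining 19 GB)
A13 (60 GB) → tape 6 (remaining 19 GB)
A14 (34 GB) → tape 7 (remaining 41 GB)
A15 (170 GB) → tape 8 (remaining 30 GB)
Final tapes: [86,58] [97,70] [170] [181] [92,25,64] [102,19,60] [125,34] [170].

8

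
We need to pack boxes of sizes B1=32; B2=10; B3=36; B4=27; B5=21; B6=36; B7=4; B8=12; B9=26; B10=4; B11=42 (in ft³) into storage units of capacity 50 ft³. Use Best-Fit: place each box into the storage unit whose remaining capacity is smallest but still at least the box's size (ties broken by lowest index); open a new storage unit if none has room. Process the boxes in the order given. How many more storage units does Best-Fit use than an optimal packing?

Best-Fit: [32,10,4,4] [36,12] [27,21] [36] [26] [42] → 6 storage units.
6 boxes exceed 25 ft³ (half the capacity), and no two of those can share a storage unit, so at least 6 storage units are needed.
So 6 is already optimal.

0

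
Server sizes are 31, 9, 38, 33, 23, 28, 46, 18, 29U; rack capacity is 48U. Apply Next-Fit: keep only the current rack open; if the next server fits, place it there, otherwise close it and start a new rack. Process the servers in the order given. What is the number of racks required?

Put 31U in rack 1; 17U remain.
Put 9U in rack 1; 8U remain.
Put 38U in rack 2; 10U remain.
Put 33U in rack 3; 15U remain.
Put 23U in rack 4; 25U remain.
Put 28U in rack 5; 20U remain.
Put 46U in rack 6; 2U remain.
Put 18U in rack 7; 30U remain.
Put 29U in rack 7; 1U remain.
Final racks: [31,9] [38] [33] [23] [28] [46] [18,29].

7 racks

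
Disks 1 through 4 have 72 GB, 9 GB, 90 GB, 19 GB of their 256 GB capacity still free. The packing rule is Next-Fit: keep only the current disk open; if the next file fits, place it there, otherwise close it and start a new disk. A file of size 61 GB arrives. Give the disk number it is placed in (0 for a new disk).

0

Next-Fit only looks at disk 4, which has 19 GB free.
61 GB does not fit, so a new disk is opened.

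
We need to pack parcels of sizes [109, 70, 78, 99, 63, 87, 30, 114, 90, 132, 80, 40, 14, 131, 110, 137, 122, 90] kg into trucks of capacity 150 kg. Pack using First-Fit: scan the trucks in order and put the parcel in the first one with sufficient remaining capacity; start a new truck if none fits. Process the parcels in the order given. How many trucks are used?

truck 1: place 109 kg, 41 kg left
truck 2: place 70 kg, 80 kg left
truck 2: place 78 kg, 2 kg left
truck 3: place 99 kg, 51 kg left
truck 4: place 63 kg, 87 kg left
truck 4: place 87 kg, 0 kg left
truck 1: place 30 kg, 11 kg left
truck 5: place 114 kg, 36 kg left
truck 6: place 90 kg, 60 kg left
truck 7: place 132 kg, 18 kg left
truck 8: place 80 kg, 70 kg left
truck 3: place 40 kg, 11 kg left
truck 5: place 14 kg, 22 kg left
truck 9: place 131 kg, 19 kg left
truck 10: place 110 kg, 40 kg left
truck 11: place 137 kg, 13 kg left
truck 12: place 122 kg, 28 kg left
truck 13: place 90 kg, 60 kg left

13 trucks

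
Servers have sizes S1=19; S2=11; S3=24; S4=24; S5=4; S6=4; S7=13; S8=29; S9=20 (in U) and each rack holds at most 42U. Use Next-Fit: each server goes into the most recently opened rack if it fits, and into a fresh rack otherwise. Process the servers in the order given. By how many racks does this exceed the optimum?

1

Next-Fit: [19,11] [24] [24,4,4] [13,29] [20] → 5 racks.
Total size 148U; any packing needs at least ⌈148/42⌉ = 4 racks.
An optimal packing achieves that bound: [29,13] [24,11,4] [24,4] [20,19] → 4 racks.
Excess: 5 − 4 = 1.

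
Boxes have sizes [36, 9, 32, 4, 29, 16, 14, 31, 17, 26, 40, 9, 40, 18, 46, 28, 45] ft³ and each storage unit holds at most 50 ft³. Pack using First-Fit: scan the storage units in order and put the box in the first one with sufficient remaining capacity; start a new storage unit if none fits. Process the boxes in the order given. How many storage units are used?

10

36 ft³ → storage unit 1 (remaining 14 ft³)
9 ft³ → storage unit 1 (remaining 5 ft³)
32 ft³ → storage unit 2 (remaining 18 ft³)
4 ft³ → storage unit 1 (remaining 1 ft³)
29 ft³ → storage unit 3 (remaining 21 ft³)
16 ft³ → storage unit 2 (remaining 2 ft³)
14 ft³ → storage unit 3 (remaining 7 ft³)
31 ft³ → storage unit 4 (remaining 19 ft³)
17 ft³ → storage unit 4 (remaining 2 ft³)
26 ft³ → storage unit 5 (remaining 24 ft³)
40 ft³ → storage unit 6 (remaining 10 ft³)
9 ft³ → storage unit 5 (remaining 15 ft³)
40 ft³ → storage unit 7 (remaining 10 ft³)
18 ft³ → storage unit 8 (remaining 32 ft³)
46 ft³ → storage unit 9 (remaining 4 ft³)
28 ft³ → storage unit 8 (remaining 4 ft³)
45 ft³ → storage unit 10 (remaining 5 ft³)
Final storage units: [36,9,4] [32,16] [29,14] [31,17] [26,9] [40] [40] [18,28] [46] [45].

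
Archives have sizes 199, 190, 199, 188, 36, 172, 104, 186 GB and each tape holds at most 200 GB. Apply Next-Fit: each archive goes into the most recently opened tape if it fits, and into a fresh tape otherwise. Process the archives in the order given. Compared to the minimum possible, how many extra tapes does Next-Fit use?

1

Next-Fit: [199] [190] [199] [188] [36] [172] [104] [186] → 8 tapes.
Total size 1274 GB; any packing needs at least ⌈1274/200⌉ = 7 tapes.
An optimal packing achieves that bound: [199] [199] [190] [188] [186] [172] [104,36] → 7 tapes.
Excess: 8 − 7 = 1.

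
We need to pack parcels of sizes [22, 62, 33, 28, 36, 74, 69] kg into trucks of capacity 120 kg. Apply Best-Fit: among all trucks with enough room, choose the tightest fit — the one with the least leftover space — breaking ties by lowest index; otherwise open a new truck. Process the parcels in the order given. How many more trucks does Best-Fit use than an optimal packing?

Best-Fit: [22,62,33] [28,36] [74] [69] → 4 trucks.
Total size 324 kg; any packing needs at least ⌈324/120⌉ = 3 trucks.
An optimal packing achieves that bound: [74,36] [69,33] [62,28,22] → 3 trucks.
Excess: 4 − 3 = 1.

1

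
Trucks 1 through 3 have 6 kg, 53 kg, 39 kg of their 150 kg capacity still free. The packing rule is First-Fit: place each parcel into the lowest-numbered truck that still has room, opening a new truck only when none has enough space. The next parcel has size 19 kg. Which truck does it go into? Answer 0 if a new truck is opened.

2

Trucks with room: truck 2 (53 kg), truck 3 (39 kg).
The first with room is truck 2.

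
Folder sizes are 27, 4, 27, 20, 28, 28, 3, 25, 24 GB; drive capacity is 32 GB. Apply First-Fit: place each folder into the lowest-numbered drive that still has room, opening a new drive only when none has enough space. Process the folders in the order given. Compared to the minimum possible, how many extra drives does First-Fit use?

0

First-Fit: [27,4] [27,3] [20] [28] [28] [25] [24] → 7 drives.
7 folders exceed 16 GB (half the capacity), and no two of those can share a drive, so at least 7 drives are needed.
So 7 is already optimal.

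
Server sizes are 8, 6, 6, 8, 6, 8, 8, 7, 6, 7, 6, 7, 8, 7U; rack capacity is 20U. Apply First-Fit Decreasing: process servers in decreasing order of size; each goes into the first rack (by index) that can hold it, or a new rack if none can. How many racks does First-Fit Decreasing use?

6 racks

Sorted descending: 8, 8, 8, 8, 8, 7, 7, 7, 7, 6, 6, 6, 6, 6.
rack 1: place 8U, 12U left
rack 1: place 8U, 4U left
rack 2: place 8U, 12U left
rack 2: place 8U, 4U left
rack 3: place 8U, 12U left
rack 3: place 7U, 5U left
rack 4: place 7U, 13U left
rack 4: place 7U, 6U left
rack 5: place 7U, 13U left
rack 4: place 6U, 0U left
rack 5: place 6U, 7U left
rack 5: place 6U, 1U left
rack 6: place 6U, 14U left
rack 6: place 6U, 8U left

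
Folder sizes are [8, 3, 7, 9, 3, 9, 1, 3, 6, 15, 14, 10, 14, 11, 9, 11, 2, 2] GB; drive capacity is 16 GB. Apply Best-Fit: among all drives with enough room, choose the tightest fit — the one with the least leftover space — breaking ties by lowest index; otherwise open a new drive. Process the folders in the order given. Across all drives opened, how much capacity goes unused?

23

drive 1: place 8 GB, 8 GB left
drive 1: place 3 GB, 5 GB left
drive 2: place 7 GB, 9 GB left
drive 2: place 9 GB, 0 GB left
drive 1: place 3 GB, 2 GB left
drive 3: place 9 GB, 7 GB left
drive 1: place 1 GB, 1 GB left
drive 3: place 3 GB, 4 GB left
drive 4: place 6 GB, 10 GB left
drive 5: place 15 GB, 1 GB left
drive 6: place 14 GB, 2 GB left
drive 4: place 10 GB, 0 GB left
drive 7: place 14 GB, 2 GB left
drive 8: place 11 GB, 5 GB left
drive 9: place 9 GB, 7 GB left
drive 10: place 11 GB, 5 GB left
drive 6: place 2 GB, 0 GB left
drive 7: place 2 GB, 0 GB left
10 drives × 16 GB = 160 GB; used 137 GB; unused 23 GB.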